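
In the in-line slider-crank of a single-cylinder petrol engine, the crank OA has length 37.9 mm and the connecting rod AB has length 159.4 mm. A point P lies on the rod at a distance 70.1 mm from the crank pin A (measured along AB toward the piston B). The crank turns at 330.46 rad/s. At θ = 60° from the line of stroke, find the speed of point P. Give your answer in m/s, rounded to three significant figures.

12.0

ω = 330.5 rad/s.  Crank-pin speed |V_A| = rω = 12.524 m/s, perpendicular to OA.
Rod angle: sinφ = −(r/L) sinθ ⇒ φ = -11.883°; ω_rod = −rω cosθ/√(L²−r²sin²θ) = -40.146 rad/s.
V_P = V_A + ω_rod × AP, with AP = 0.0701 m along the rod.
Components: V_Px = −rω sinθ − a·ω_rod·sinφ = -11.426 m/s;  V_Py = rω cosθ + a·ω_rod·cosφ = +3.5083 m/s.
|V_P| = √(V_Px² + V_Py²) = 11.952 m/s.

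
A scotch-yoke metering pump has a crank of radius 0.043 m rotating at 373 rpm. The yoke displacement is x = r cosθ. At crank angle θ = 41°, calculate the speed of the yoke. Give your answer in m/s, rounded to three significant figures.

ω = 39.06 rad/s (from 373 rpm).
x = r cosθ ⇒ ẋ = −rω sinθ.
|v| = rω|sinθ| = 0.043·39.06·|sin 41°| = 1.1019 m/s.

1.10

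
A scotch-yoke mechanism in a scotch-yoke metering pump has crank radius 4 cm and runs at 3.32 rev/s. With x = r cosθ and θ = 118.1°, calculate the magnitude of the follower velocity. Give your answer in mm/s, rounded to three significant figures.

736

ω = 20.86 rad/s (from 3.32 rev/s).
x = r cosθ ⇒ ẋ = −rω sinθ.
|v| = rω|sinθ| = 0.04·20.86·|sin 118.1°| = 0.73605 m/s = 736.05 mm/s.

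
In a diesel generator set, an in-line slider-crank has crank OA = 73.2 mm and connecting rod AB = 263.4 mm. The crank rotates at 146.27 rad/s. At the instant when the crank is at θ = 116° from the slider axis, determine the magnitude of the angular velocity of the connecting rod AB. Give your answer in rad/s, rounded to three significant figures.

18.4

ω = 146.3 rad/s
The rod makes angle φ with the slider axis where L sinφ = r sinθ; differentiating, L cosφ·φ̇ = r ω cosθ.
L cosφ = √(L² − r² sin²θ) = 0.25505 m.
|ω_rod| = r ω |cosθ| / √(L² − r² sin²θ) = 0.0732·146.3·0.43837/0.25505 = 18.403 rad/s.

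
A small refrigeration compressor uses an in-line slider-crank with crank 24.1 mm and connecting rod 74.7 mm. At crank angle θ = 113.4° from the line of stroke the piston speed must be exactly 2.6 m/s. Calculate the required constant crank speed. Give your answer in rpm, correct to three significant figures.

For an in-line slider-crank, |v_piston| = rω|sinθ|·[1 + r cosθ/√(L² − r² sin²θ)].
With r = 0.0241 m, L = 0.0747 m, θ = 113.4°: the bracketed kinematic factor |dx/dθ| = 0.019151 m.
ω = v/|dx/dθ| = 2.6/0.019151 = 135.76 rad/s.
N = 60ω/(2π) = 1296.4 rpm.

1300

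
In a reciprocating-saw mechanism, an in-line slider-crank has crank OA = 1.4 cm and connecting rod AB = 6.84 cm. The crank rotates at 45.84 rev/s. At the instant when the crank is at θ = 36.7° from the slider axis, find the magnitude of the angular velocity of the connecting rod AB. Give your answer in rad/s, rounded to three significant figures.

ω = 288 rad/s (converted from 45.84 rev/s).
The rod makes angle φ with the slider axis where L sinφ = r sinθ; differentiating, L cosφ·φ̇ = r ω cosθ.
L cosφ = √(L² − r² sin²θ) = 0.067886 m.
|ω_rod| = r ω |cosθ| / √(L² − r² sin²θ) = 0.014·288·0.80178/0.067886 = 47.624 rad/s.

47.6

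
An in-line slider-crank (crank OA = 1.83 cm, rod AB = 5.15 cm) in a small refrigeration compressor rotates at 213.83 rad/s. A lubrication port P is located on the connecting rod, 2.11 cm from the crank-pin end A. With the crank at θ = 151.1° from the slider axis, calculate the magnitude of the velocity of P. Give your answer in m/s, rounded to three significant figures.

2.61

ω = 213.8 rad/s.  Crank-pin speed |V_A| = rω = 3.9131 m/s, perpendicular to OA.
Rod angle: sinφ = −(r/L) sinθ ⇒ φ = -9.888°; ω_rod = −rω cosθ/√(L²−r²sin²θ) = +67.523 rad/s.
V_P = V_A + ω_rod × AP, with AP = 0.0211 m along the rod.
Components: V_Px = −rω sinθ − a·ω_rod·sinφ = -1.6465 m/s;  V_Py = rω cosθ + a·ω_rod·cosφ = -2.0222 m/s.
|V_P| = √(V_Px² + V_Py²) = 2.6077 m/s.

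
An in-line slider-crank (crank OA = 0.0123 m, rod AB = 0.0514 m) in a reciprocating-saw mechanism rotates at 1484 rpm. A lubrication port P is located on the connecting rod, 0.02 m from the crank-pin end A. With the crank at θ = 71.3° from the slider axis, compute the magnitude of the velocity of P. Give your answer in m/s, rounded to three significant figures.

1.90

ω = 155.4 rad/s.  Crank-pin speed |V_A| = rω = 1.9115 m/s, perpendicular to OA.
Rod angle: sinφ = −(r/L) sinθ ⇒ φ = -13.101°; ω_rod = −rω cosθ/√(L²−r²sin²θ) = -12.242 rad/s.
V_P = V_A + ω_rod × AP, with AP = 0.02 m along the rod.
Components: V_Px = −rω sinθ − a·ω_rod·sinφ = -1.8661 m/s;  V_Py = rω cosθ + a·ω_rod·cosφ = +0.37438 m/s.
|V_P| = √(V_Px² + V_Py²) = 1.9032 m/s.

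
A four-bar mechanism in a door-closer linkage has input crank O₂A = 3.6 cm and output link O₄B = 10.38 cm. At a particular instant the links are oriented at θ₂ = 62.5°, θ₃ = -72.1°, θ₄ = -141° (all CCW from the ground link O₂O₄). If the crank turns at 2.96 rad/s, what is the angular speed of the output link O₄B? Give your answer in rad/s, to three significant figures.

0.783

ω₂ = 2.96 rad/s
Differentiating the loop-closure r₂e^{iθ₂}+r₃e^{iθ₃}=r₁+r₄e^{iθ₄} gives r₂ω₂e^{iθ₂}+r₃ω₃e^{iθ₃}=r₄ω₄e^{iθ₄}.
Eliminating the other unknown: ω₄ = r₂ω₂ sin(θ₂−θ₃) / [r₄ sin(θ₄−θ₃)].
Numerator sine = +0.71203; denominator sine = -0.93295.
Result = 0.036·2.96·(+0.71203) / (0.1038·(-0.93295)) = -0.78349 rad/s; magnitude 0.78349 rad/s.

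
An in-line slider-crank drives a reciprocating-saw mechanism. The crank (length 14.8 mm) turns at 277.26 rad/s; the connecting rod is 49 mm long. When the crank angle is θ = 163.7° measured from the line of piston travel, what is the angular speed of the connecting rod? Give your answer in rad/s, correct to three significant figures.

ω = 277.3 rad/s
The rod makes angle φ with the slider axis where L sinφ = r sinθ; differentiating, L cosφ·φ̇ = r ω cosθ.
L cosφ = √(L² − r² sin²θ) = 0.048824 m.
|ω_rod| = r ω |cosθ| / √(L² − r² sin²θ) = 0.0148·277.3·0.95981/0.048824 = 80.668 rad/s.

80.7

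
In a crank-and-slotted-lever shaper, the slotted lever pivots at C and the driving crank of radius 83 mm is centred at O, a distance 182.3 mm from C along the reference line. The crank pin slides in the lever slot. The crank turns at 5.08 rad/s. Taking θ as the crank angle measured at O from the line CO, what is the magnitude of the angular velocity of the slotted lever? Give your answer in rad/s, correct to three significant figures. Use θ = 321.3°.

ω = 5.08 rad/s
Crank pin A relative to C: A = (d + r cosθ, r sinθ); lever angle φ = atan2(r sinθ, d + r cosθ).
Differentiating tanφ: φ̇ = rω(d cosθ + r)/(d² + r² + 2dr cosθ).
d² + r² + 2dr cosθ = |CA|² = 0.0637395 m²;  d cosθ + r = +0.22527 m.
|ω_lever| = |0.083·5.08·+0.22527| / 0.0637395 = 1.4902 rad/s.

1.49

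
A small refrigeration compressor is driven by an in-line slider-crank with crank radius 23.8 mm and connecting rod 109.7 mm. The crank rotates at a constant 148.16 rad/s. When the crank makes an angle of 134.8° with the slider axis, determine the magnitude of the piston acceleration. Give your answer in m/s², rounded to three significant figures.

368

ω = 148.2 rad/s
x(θ) = r cosθ + √(L² − r² sin²θ); with ω constant, a = ω²·d²x/dθ².
d²x/dθ² = −r cosθ − r²(cos2θ)/√u − r⁴ sin²2θ/(4u^{3/2}),  u = L² − r² sin²θ = 0.0117489 m².
Substituting r = 0.0238 m, L = 0.1097 m, θ = 134.8°: d²x/dθ² = +0.016744 m.
a = ω²·d²x/dθ² = (148.2)²·(+0.016744) = +367.55 m/s²;  |a| = 367.55 m/s².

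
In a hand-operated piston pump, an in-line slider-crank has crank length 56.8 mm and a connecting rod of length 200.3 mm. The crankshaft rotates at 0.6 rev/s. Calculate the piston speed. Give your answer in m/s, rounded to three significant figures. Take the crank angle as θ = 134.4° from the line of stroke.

0.122

ω = 2π·0.6 = 3.77 rad/s
For an in-line slider-crank, x = r cosθ + √(L² − r² sin²θ), so v = −rω sinθ·[1 + r cosθ/√(L² − r² sin²θ)].
With r = 0.0568 m, L = 0.2003 m, θ = 134.4°: √(L² − r² sin²θ) = 0.19615 m.
v = −0.0568·3.77·0.71447·[1 + 0.0568·-0.69966/0.19615] = -0.12199 m/s.
|v| = 0.12199 m/s.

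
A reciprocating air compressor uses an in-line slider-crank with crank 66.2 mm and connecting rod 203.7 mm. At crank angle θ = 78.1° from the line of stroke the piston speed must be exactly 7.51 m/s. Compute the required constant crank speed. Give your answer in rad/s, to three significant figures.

For an in-line slider-crank, |v_piston| = rω|sinθ|·[1 + r cosθ/√(L² − r² sin²θ)].
With r = 0.0662 m, L = 0.2037 m, θ = 78.1°: the bracketed kinematic factor |dx/dθ| = 0.069356 m.
ω = v/|dx/dθ| = 7.51/0.069356 = 108.28 rad/s.

108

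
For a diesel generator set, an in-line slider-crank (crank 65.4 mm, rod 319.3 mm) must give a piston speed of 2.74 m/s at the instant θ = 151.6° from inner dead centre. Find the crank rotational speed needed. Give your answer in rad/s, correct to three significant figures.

For an in-line slider-crank, |v_piston| = rω|sinθ|·[1 + r cosθ/√(L² − r² sin²θ)].
With r = 0.0654 m, L = 0.3193 m, θ = 151.6°: the bracketed kinematic factor |dx/dθ| = 0.025475 m.
ω = v/|dx/dθ| = 2.74/0.025475 = 107.56 rad/s.

108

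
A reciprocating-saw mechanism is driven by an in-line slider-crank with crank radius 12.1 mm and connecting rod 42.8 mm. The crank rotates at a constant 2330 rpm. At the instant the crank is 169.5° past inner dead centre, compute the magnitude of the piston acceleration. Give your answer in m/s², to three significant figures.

ω = 2π·2330/60 = 244 rad/s
x(θ) = r cosθ + √(L² − r² sin²θ); with ω constant, a = ω²·d²x/dθ².
d²x/dθ² = −r cosθ − r²(cos2θ)/√u − r⁴ sin²2θ/(4u^{3/2}),  u = L² − r² sin²θ = 0.00182698 m².
Substituting r = 0.0121 m, L = 0.0428 m, θ = 169.5°: d²x/dθ² = +0.0086907 m.
a = ω²·d²x/dθ² = (244)²·(+0.0086907) = +517.4 m/s²;  |a| = 517.4 m/s².

517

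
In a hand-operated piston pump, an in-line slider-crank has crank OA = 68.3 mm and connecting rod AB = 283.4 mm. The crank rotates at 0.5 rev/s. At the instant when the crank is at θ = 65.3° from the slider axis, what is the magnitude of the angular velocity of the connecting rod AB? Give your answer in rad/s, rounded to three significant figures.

0.324

ω = 3.142 rad/s (converted from 0.5 rev/s).
The rod makes angle φ with the slider axis where L sinφ = r sinθ; differentiating, L cosφ·φ̇ = r ω cosθ.
L cosφ = √(L² − r² sin²θ) = 0.27652 m.
|ω_rod| = r ω |cosθ| / √(L² − r² sin²θ) = 0.0683·3.142·0.41787/0.27652 = 0.32425 rad/s.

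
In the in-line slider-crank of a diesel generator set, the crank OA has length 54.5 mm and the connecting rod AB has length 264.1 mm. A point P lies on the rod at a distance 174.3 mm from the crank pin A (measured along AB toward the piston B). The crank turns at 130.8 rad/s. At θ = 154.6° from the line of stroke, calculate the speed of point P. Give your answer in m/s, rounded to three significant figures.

3.46

ω = 130.8 rad/s.  Crank-pin speed |V_A| = rω = 7.1286 m/s, perpendicular to OA.
Rod angle: sinφ = −(r/L) sinθ ⇒ φ = -5.078°; ω_rod = −rω cosθ/√(L²−r²sin²θ) = +24.479 rad/s.
V_P = V_A + ω_rod × AP, with AP = 0.1743 m along the rod.
Components: V_Px = −rω sinθ − a·ω_rod·sinφ = -2.68 m/s;  V_Py = rω cosθ + a·ω_rod·cosφ = -2.1896 m/s.
|V_P| = √(V_Px² + V_Py²) = 3.4608 m/s.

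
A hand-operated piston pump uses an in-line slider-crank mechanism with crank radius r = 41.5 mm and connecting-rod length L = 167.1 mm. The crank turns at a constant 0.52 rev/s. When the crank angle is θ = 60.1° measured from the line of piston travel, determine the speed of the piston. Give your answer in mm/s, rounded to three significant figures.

ω = 2π·0.52 = 3.267 rad/s
For an in-line slider-crank, x = r cosθ + √(L² − r² sin²θ), so v = −rω sinθ·[1 + r cosθ/√(L² − r² sin²θ)].
With r = 0.0415 m, L = 0.1671 m, θ = 60.1°: √(L² − r² sin²θ) = 0.16318 m.
v = −0.0415·3.267·0.86690·[1 + 0.0415·0.49849/0.16318] = -0.13245 m/s.
|v| = 0.13245 m/s = 132.45 mm/s.

132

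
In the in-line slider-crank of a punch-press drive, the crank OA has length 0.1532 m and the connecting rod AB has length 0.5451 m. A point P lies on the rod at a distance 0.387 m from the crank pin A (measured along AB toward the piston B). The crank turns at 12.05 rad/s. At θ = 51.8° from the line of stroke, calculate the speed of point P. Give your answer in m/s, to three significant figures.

ω = 12.05 rad/s.  Crank-pin speed |V_A| = rω = 1.8461 m/s, perpendicular to OA.
Rod angle: sinφ = −(r/L) sinθ ⇒ φ = -12.760°; ω_rod = −rω cosθ/√(L²−r²sin²θ) = -2.1474 rad/s.
V_P = V_A + ω_rod × AP, with AP = 0.387 m along the rod.
Components: V_Px = −rω sinθ − a·ω_rod·sinφ = -1.6343 m/s;  V_Py = rω cosθ + a·ω_rod·cosφ = +0.33111 m/s.
|V_P| = √(V_Px² + V_Py²) = 1.6675 m/s.

1.67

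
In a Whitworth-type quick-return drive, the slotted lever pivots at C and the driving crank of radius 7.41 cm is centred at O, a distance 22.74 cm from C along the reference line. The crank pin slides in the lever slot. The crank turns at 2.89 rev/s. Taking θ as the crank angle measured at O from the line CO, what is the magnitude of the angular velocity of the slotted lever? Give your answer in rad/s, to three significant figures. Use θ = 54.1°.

3.63

ω = 18.16 rad/s (from 2.89 rev/s).
Crank pin A relative to C: A = (d + r cosθ, r sinθ); lever angle φ = atan2(r sinθ, d + r cosθ).
Differentiating tanφ: φ̇ = rω(d cosθ + r)/(d² + r² + 2dr cosθ).
d² + r² + 2dr cosθ = |CA|² = 0.0769627 m²;  d cosθ + r = +0.20744 m.
|ω_lever| = |0.0741·18.16·+0.20744| / 0.0769627 = 3.6267 rad/s.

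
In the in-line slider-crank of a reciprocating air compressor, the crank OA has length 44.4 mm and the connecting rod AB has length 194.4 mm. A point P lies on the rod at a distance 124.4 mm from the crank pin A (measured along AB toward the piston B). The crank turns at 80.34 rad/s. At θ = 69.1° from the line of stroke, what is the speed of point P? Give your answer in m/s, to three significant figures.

ω = 80.34 rad/s.  Crank-pin speed |V_A| = rω = 3.5671 m/s, perpendicular to OA.
Rod angle: sinφ = −(r/L) sinθ ⇒ φ = -12.320°; ω_rod = −rω cosθ/√(L²−r²sin²θ) = -6.7002 rad/s.
V_P = V_A + ω_rod × AP, with AP = 0.1244 m along the rod.
Components: V_Px = −rω sinθ − a·ω_rod·sinφ = -3.5102 m/s;  V_Py = rω cosθ + a·ω_rod·cosφ = +0.45821 m/s.
|V_P| = √(V_Px² + V_Py²) = 3.54 m/s.

3.54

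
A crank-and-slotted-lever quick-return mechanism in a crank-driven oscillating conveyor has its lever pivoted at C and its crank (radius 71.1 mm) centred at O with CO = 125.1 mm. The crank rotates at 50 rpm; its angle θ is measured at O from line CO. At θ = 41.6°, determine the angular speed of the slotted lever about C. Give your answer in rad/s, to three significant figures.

1.80

ω = 5.236 rad/s (from 50 rpm).
Crank pin A relative to C: A = (d + r cosθ, r sinθ); lever angle φ = atan2(r sinθ, d + r cosθ).
Differentiating tanφ: φ̇ = rω(d cosθ + r)/(d² + r² + 2dr cosθ).
d² + r² + 2dr cosθ = |CA|² = 0.034008 m²;  d cosθ + r = +0.16465 m.
|ω_lever| = |0.0711·5.236·+0.16465| / 0.034008 = 1.8024 rad/s.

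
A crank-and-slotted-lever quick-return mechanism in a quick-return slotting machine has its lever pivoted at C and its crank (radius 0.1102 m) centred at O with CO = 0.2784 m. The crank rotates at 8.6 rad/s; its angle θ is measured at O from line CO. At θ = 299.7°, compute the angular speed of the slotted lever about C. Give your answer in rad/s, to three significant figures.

1.96

ω = 8.6 rad/s
Crank pin A relative to C: A = (d + r cosθ, r sinθ); lever angle φ = atan2(r sinθ, d + r cosθ).
Differentiating tanφ: φ̇ = rω(d cosθ + r)/(d² + r² + 2dr cosθ).
d² + r² + 2dr cosθ = |CA|² = 0.120052 m²;  d cosθ + r = +0.24814 m.
|ω_lever| = |0.1102·8.6·+0.24814| / 0.120052 = 1.9589 rad/s.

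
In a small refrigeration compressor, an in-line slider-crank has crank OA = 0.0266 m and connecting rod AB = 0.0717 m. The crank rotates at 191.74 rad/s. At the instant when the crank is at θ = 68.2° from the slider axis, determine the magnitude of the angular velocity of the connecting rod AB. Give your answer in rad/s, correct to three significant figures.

ω = 191.7 rad/s
The rod makes angle φ with the slider axis where L sinφ = r sinθ; differentiating, L cosφ·φ̇ = r ω cosθ.
L cosφ = √(L² − r² sin²θ) = 0.067312 m.
|ω_rod| = r ω |cosθ| / √(L² − r² sin²θ) = 0.0266·191.7·0.37137/0.067312 = 28.139 rad/s.

28.1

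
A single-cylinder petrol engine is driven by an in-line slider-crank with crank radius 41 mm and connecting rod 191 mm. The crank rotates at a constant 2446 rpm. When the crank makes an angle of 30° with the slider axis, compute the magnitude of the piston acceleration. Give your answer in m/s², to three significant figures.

2630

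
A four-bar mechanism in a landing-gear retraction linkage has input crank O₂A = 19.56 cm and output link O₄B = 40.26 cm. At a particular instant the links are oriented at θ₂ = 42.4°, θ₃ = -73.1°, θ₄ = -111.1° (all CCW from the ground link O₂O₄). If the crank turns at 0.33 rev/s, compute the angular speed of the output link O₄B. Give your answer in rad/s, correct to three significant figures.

1.48

ω₂ = 2.073 rad/s (from 0.33 rev/s).
Differentiating the loop-closure r₂e^{iθ₂}+r₃e^{iθ₃}=r₁+r₄e^{iθ₄} gives r₂ω₂e^{iθ₂}+r₃ω₃e^{iθ₃}=r₄ω₄e^{iθ₄}.
Eliminating the other unknown: ω₄ = r₂ω₂ sin(θ₂−θ₃) / [r₄ sin(θ₄−θ₃)].
Numerator sine = +0.90259; denominator sine = -0.61566.
Result = 0.1956·2.073·(+0.90259) / (0.4026·(-0.61566)) = -1.4768 rad/s; magnitude 1.4768 rad/s.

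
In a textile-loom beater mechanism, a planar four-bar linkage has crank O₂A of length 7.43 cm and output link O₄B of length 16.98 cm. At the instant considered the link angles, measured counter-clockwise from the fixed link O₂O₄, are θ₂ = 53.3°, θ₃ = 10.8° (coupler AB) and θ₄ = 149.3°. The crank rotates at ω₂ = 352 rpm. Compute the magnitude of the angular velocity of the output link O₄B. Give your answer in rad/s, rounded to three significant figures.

ω₂ = 36.86 rad/s (from 352 rpm).
Differentiating the loop-closure r₂e^{iθ₂}+r₃e^{iθ₃}=r₁+r₄e^{iθ₄} gives r₂ω₂e^{iθ₂}+r₃ω₃e^{iθ₃}=r₄ω₄e^{iθ₄}.
Eliminating the other unknown: ω₄ = r₂ω₂ sin(θ₂−θ₃) / [r₄ sin(θ₄−θ₃)].
Numerator sine = +0.67559; denominator sine = +0.66262.
Result = 0.0743·36.86·(+0.67559) / (0.1698·(+0.66262)) = +16.445 rad/s; magnitude 16.445 rad/s.

16.4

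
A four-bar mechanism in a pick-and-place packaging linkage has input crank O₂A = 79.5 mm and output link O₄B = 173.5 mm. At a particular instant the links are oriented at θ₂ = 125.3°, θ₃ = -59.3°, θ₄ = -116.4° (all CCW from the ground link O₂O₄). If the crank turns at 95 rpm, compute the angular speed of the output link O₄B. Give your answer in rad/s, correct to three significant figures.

ω₂ = 9.948 rad/s (from 95 rpm).
Differentiating the loop-closure r₂e^{iθ₂}+r₃e^{iθ₃}=r₁+r₄e^{iθ₄} gives r₂ω₂e^{iθ₂}+r₃ω₃e^{iθ₃}=r₄ω₄e^{iθ₄}.
Eliminating the other unknown: ω₄ = r₂ω₂ sin(θ₂−θ₃) / [r₄ sin(θ₄−θ₃)].
Numerator sine = -0.08020; denominator sine = -0.83962.
Result = 0.0795·9.948·(-0.08020) / (0.1735·(-0.83962)) = +0.43542 rad/s; magnitude 0.43542 rad/s.

0.435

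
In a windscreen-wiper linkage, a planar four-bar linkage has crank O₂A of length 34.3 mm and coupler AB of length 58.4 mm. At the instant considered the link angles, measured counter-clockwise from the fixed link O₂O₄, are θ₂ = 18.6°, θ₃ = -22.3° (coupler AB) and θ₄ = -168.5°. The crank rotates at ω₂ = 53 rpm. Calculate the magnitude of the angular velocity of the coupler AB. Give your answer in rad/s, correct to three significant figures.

ω₂ = 5.55 rad/s (from 53 rpm).
Differentiating the loop-closure r₂e^{iθ₂}+r₃e^{iθ₃}=r₁+r₄e^{iθ₄} gives r₂ω₂e^{iθ₂}+r₃ω₃e^{iθ₃}=r₄ω₄e^{iθ₄}.
Eliminating the other unknown: ω₃ = r₂ω₂ sin(θ₄−θ₂) / [r₃ sin(θ₃−θ₄)].
Numerator sine = +0.12360; denominator sine = +0.55630.
Result = 0.0343·5.55·(+0.12360) / (0.0584·(+0.55630)) = +0.72428 rad/s; magnitude 0.72428 rad/s.

0.724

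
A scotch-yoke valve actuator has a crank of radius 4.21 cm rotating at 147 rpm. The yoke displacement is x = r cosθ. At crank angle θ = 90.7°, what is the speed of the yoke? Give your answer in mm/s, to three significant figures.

648

ω = 15.39 rad/s (from 147 rpm).
x = r cosθ ⇒ ẋ = −rω sinθ.
|v| = rω|sinθ| = 0.0421·15.39·|sin 90.7°| = 0.64803 m/s = 648.03 mm/s.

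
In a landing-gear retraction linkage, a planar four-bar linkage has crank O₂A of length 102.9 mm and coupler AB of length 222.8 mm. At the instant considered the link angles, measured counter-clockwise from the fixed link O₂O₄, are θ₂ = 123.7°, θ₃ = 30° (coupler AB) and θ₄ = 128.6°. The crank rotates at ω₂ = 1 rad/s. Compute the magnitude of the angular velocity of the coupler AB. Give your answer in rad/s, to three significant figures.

0.0399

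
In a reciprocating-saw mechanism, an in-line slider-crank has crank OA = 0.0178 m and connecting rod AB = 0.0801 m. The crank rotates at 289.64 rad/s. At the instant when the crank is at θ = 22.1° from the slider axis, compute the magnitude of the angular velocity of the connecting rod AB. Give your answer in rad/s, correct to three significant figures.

ω = 289.6 rad/s
The rod makes angle φ with the slider axis where L sinφ = r sinθ; differentiating, L cosφ·φ̇ = r ω cosθ.
L cosφ = √(L² − r² sin²θ) = 0.07982 m.
|ω_rod| = r ω |cosθ| / √(L² − r² sin²θ) = 0.0178·289.6·0.92653/0.07982 = 59.845 rad/s.

59.8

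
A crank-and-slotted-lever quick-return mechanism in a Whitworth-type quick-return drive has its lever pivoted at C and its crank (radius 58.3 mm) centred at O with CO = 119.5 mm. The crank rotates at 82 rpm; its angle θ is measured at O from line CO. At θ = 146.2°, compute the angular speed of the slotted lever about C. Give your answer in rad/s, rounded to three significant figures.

ω = 8.587 rad/s (from 82 rpm).
Crank pin A relative to C: A = (d + r cosθ, r sinθ); lever angle φ = atan2(r sinθ, d + r cosθ).
Differentiating tanφ: φ̇ = rω(d cosθ + r)/(d² + r² + 2dr cosθ).
d² + r² + 2dr cosθ = |CA|² = 0.00610045 m²;  d cosθ + r = -0.041003 m.
|ω_lever| = |0.0583·8.587·-0.041003| / 0.00610045 = 3.3648 rad/s.

3.36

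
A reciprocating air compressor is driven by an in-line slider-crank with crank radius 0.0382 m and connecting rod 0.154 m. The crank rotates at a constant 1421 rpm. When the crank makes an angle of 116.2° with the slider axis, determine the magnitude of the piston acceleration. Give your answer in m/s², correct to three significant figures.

503

ω = 2π·1421/60 = 148.8 rad/s
x(θ) = r cosθ + √(L² − r² sin²θ); with ω constant, a = ω²·d²x/dθ².
d²x/dθ² = −r cosθ − r²(cos2θ)/√u − r⁴ sin²2θ/(4u^{3/2}),  u = L² − r² sin²θ = 0.0225412 m².
Substituting r = 0.0382 m, L = 0.154 m, θ = 116.2°: d²x/dθ² = +0.022697 m.
a = ω²·d²x/dθ² = (148.8)²·(+0.022697) = +502.59 m/s²;  |a| = 502.59 m/s².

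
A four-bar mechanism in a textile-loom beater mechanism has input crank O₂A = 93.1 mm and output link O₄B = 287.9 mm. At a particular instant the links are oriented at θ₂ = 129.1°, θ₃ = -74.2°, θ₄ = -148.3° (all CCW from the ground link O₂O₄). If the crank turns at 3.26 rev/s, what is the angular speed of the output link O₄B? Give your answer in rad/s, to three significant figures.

2.72

ω₂ = 20.48 rad/s (from 3.26 rev/s).
Differentiating the loop-closure r₂e^{iθ₂}+r₃e^{iθ₃}=r₁+r₄e^{iθ₄} gives r₂ω₂e^{iθ₂}+r₃ω₃e^{iθ₃}=r₄ω₄e^{iθ₄}.
Eliminating the other unknown: ω₄ = r₂ω₂ sin(θ₂−θ₃) / [r₄ sin(θ₄−θ₃)].
Numerator sine = -0.39555; denominator sine = -0.96174.
Result = 0.0931·20.48·(-0.39555) / (0.2879·(-0.96174)) = +2.7242 rad/s; magnitude 2.7242 rad/s.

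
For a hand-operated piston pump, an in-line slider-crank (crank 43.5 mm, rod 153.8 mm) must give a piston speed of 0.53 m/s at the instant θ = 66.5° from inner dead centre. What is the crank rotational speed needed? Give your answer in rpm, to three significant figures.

For an in-line slider-crank, |v_piston| = rω|sinθ|·[1 + r cosθ/√(L² − r² sin²θ)].
With r = 0.0435 m, L = 0.1538 m, θ = 66.5°: the bracketed kinematic factor |dx/dθ| = 0.044551 m.
ω = v/|dx/dθ| = 0.53/0.044551 = 11.897 rad/s.
N = 60ω/(2π) = 113.6 rpm.

114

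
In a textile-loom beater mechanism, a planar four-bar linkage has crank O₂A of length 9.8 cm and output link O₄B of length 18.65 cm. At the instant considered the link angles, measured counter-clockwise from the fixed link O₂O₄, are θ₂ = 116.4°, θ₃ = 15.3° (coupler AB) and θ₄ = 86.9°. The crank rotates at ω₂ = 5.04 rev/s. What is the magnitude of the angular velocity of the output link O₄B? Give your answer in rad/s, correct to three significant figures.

17.2

ω₂ = 31.67 rad/s (from 5.04 rev/s).
Differentiating the loop-closure r₂e^{iθ₂}+r₃e^{iθ₃}=r₁+r₄e^{iθ₄} gives r₂ω₂e^{iθ₂}+r₃ω₃e^{iθ₃}=r₄ω₄e^{iθ₄}.
Eliminating the other unknown: ω₄ = r₂ω₂ sin(θ₂−θ₃) / [r₄ sin(θ₄−θ₃)].
Numerator sine = +0.98129; denominator sine = +0.94888.
Result = 0.098·31.67·(+0.98129) / (0.1865·(+0.94888)) = +17.209 rad/s; magnitude 17.209 rad/s.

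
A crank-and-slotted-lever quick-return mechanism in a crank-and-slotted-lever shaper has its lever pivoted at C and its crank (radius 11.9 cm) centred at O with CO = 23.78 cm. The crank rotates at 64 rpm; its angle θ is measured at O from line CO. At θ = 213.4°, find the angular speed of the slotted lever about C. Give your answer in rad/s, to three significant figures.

2.70

ω = 6.702 rad/s (from 64 rpm).
Crank pin A relative to C: A = (d + r cosθ, r sinθ); lever angle φ = atan2(r sinθ, d + r cosθ).
Differentiating tanφ: φ̇ = rω(d cosθ + r)/(d² + r² + 2dr cosθ).
d² + r² + 2dr cosθ = |CA|² = 0.0234605 m²;  d cosθ + r = -0.079527 m.
|ω_lever| = |0.119·6.702·-0.079527| / 0.0234605 = 2.7035 rad/s.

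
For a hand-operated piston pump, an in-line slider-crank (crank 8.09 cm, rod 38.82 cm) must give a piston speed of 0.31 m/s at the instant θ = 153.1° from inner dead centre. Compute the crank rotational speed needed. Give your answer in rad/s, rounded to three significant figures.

10.4

For an in-line slider-crank, |v_piston| = rω|sinθ|·[1 + r cosθ/√(L² − r² sin²θ)].
With r = 0.0809 m, L = 0.3882 m, θ = 153.1°: the bracketed kinematic factor |dx/dθ| = 0.029769 m.
ω = v/|dx/dθ| = 0.31/0.029769 = 10.413 rad/s.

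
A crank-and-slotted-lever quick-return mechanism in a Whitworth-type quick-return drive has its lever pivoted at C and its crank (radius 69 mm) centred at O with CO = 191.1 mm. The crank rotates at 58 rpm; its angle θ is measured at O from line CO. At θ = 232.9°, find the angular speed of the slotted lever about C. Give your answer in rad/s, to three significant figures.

ω = 6.074 rad/s (from 58 rpm).
Crank pin A relative to C: A = (d + r cosθ, r sinθ); lever angle φ = atan2(r sinθ, d + r cosθ).
Differentiating tanφ: φ̇ = rω(d cosθ + r)/(d² + r² + 2dr cosθ).
d² + r² + 2dr cosθ = |CA|² = 0.0253725 m²;  d cosθ + r = -0.046273 m.
|ω_lever| = |0.069·6.074·-0.046273| / 0.0253725 = 0.76431 rad/s.

0.764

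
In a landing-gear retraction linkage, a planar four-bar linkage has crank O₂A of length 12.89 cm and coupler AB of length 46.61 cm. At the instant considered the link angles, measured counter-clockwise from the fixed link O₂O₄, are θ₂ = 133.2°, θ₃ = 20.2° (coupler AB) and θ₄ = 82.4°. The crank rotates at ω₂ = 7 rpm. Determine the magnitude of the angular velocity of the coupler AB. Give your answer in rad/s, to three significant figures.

ω₂ = 0.733 rad/s (from 7 rpm).
Differentiating the loop-closure r₂e^{iθ₂}+r₃e^{iθ₃}=r₁+r₄e^{iθ₄} gives r₂ω₂e^{iθ₂}+r₃ω₃e^{iθ₃}=r₄ω₄e^{iθ₄}.
Eliminating the other unknown: ω₃ = r₂ω₂ sin(θ₄−θ₂) / [r₃ sin(θ₃−θ₄)].
Numerator sine = -0.77494; denominator sine = -0.88458.
Result = 0.1289·0.733·(-0.77494) / (0.4661·(-0.88458)) = +0.1776 rad/s; magnitude 0.1776 rad/s.

0.178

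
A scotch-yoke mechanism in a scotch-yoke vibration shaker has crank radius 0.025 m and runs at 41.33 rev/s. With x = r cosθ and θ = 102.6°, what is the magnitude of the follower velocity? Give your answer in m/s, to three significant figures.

ω = 259.7 rad/s (from 41.33 rev/s).
x = r cosθ ⇒ ẋ = −rω sinθ.
|v| = rω|sinθ| = 0.025·259.7·|sin 102.6°| = 6.3358 m/s.

6.34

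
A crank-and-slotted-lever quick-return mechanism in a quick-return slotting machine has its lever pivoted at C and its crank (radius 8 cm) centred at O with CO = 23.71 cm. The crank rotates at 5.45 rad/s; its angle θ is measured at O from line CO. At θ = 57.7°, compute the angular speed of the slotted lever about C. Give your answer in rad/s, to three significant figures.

1.09

ω = 5.45 rad/s
Crank pin A relative to C: A = (d + r cosθ, r sinθ); lever angle φ = atan2(r sinθ, d + r cosθ).
Differentiating tanφ: φ̇ = rω(d cosθ + r)/(d² + r² + 2dr cosθ).
d² + r² + 2dr cosθ = |CA|² = 0.0828876 m²;  d cosθ + r = +0.20669 m.
|ω_lever| = |0.08·5.45·+0.20669| / 0.0828876 = 1.0872 rad/s.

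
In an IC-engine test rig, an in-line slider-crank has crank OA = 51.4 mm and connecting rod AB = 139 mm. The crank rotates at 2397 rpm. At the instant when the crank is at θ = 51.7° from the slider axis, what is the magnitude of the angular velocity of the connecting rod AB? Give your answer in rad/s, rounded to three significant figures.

ω = 251 rad/s (converted from 2397 rpm).
The rod makes angle φ with the slider axis where L sinφ = r sinθ; differentiating, L cosφ·φ̇ = r ω cosθ.
L cosφ = √(L² − r² sin²θ) = 0.13302 m.
|ω_rod| = r ω |cosθ| / √(L² − r² sin²θ) = 0.0514·251·0.61978/0.13302 = 60.115 rad/s.

60.1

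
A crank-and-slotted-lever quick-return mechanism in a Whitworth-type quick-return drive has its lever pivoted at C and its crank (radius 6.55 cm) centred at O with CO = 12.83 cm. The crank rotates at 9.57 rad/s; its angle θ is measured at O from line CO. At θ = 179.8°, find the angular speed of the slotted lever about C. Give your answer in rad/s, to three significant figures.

ω = 9.57 rad/s
Crank pin A relative to C: A = (d + r cosθ, r sinθ); lever angle φ = atan2(r sinθ, d + r cosθ).
Differentiating tanφ: φ̇ = rω(d cosθ + r)/(d² + r² + 2dr cosθ).
d² + r² + 2dr cosθ = |CA|² = 0.00394394 m²;  d cosθ + r = -0.062799 m.
|ω_lever| = |0.0655·9.57·-0.062799| / 0.00394394 = 9.9811 rad/s.

9.98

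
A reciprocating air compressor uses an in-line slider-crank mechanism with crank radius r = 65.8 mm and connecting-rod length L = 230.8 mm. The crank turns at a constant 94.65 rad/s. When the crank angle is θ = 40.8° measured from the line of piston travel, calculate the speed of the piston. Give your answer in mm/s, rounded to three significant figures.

ω = 94.65 rad/s
For an in-line slider-crank, x = r cosθ + √(L² − r² sin²θ), so v = −rω sinθ·[1 + r cosθ/√(L² − r² sin²θ)].
With r = 0.0658 m, L = 0.2308 m, θ = 40.8°: √(L² − r² sin²θ) = 0.22676 m.
v = −0.0658·94.65·0.65342·[1 + 0.0658·0.75700/0.22676] = -4.9634 m/s.
|v| = 4.9634 m/s = 4963.4 mm/s.

4960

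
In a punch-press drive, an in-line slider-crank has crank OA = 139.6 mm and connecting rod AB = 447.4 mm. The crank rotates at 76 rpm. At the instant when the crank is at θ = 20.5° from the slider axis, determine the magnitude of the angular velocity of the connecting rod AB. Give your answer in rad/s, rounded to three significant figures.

2.34

ω = 7.959 rad/s (converted from 76 rpm).
The rod makes angle φ with the slider axis where L sinφ = r sinθ; differentiating, L cosφ·φ̇ = r ω cosθ.
L cosφ = √(L² − r² sin²θ) = 0.44472 m.
|ω_rod| = r ω |cosθ| / √(L² − r² sin²θ) = 0.1396·7.959·0.93667/0.44472 = 2.3401 rad/s.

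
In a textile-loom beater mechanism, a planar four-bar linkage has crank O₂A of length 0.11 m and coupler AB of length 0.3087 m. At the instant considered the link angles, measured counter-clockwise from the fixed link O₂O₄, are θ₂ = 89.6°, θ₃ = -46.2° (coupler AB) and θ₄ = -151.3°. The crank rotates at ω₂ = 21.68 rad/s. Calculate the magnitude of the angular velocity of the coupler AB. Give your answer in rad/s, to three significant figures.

6.99

ω₂ = 21.68 rad/s
Differentiating the loop-closure r₂e^{iθ₂}+r₃e^{iθ₃}=r₁+r₄e^{iθ₄} gives r₂ω₂e^{iθ₂}+r₃ω₃e^{iθ₃}=r₄ω₄e^{iθ₄}.
Eliminating the other unknown: ω₃ = r₂ω₂ sin(θ₄−θ₂) / [r₃ sin(θ₃−θ₄)].
Numerator sine = +0.87377; denominator sine = +0.96547.
Result = 0.11·21.68·(+0.87377) / (0.3087·(+0.96547)) = +6.9916 rad/s; magnitude 6.9916 rad/s.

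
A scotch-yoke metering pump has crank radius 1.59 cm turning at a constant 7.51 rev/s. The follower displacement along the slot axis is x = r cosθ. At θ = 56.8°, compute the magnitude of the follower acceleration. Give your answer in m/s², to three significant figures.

ω = 47.19 rad/s (from 7.51 rev/s).
x = r cosθ ⇒ ẍ = −rω² cosθ (ω constant).
|a| = rω²|cosθ| = 0.0159·(47.19)²·|cos 56.8°| = 19.385 m/s².

19.4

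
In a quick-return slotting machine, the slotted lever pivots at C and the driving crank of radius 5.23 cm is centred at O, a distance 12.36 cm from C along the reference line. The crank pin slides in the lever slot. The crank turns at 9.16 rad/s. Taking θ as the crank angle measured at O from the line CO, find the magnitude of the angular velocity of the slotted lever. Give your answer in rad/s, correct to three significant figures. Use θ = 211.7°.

ω = 9.16 rad/s
Crank pin A relative to C: A = (d + r cosθ, r sinθ); lever angle φ = atan2(r sinθ, d + r cosθ).
Differentiating tanφ: φ̇ = rω(d cosθ + r)/(d² + r² + 2dr cosθ).
d² + r² + 2dr cosθ = |CA|² = 0.00701249 m²;  d cosθ + r = -0.05286 m.
|ω_lever| = |0.0523·9.16·-0.05286| / 0.00701249 = 3.6112 rad/s.

3.61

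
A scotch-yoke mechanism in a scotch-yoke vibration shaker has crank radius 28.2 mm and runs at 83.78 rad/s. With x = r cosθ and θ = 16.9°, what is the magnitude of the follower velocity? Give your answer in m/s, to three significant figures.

0.687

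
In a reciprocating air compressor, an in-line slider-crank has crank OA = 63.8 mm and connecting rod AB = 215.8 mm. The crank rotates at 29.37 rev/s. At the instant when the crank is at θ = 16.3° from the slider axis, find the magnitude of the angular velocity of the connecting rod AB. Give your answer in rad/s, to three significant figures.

52.5

ω = 184.5 rad/s (converted from 29.37 rev/s).
The rod makes angle φ with the slider axis where L sinφ = r sinθ; differentiating, L cosφ·φ̇ = r ω cosθ.
L cosφ = √(L² − r² sin²θ) = 0.21506 m.
|ω_rod| = r ω |cosθ| / √(L² − r² sin²θ) = 0.0638·184.5·0.95981/0.21506 = 52.546 rad/s.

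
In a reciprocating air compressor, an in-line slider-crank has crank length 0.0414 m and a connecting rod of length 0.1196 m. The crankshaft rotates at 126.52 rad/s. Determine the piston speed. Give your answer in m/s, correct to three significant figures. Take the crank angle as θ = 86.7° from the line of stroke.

ω = 126.5 rad/s
For an in-line slider-crank, x = r cosθ + √(L² − r² sin²θ), so v = −rω sinθ·[1 + r cosθ/√(L² − r² sin²θ)].
With r = 0.0414 m, L = 0.1196 m, θ = 86.7°: √(L² − r² sin²θ) = 0.11223 m.
v = −0.0414·126.5·0.99834·[1 + 0.0414·0.05756/0.11223] = -5.3403 m/s.
|v| = 5.3403 m/s.

5.34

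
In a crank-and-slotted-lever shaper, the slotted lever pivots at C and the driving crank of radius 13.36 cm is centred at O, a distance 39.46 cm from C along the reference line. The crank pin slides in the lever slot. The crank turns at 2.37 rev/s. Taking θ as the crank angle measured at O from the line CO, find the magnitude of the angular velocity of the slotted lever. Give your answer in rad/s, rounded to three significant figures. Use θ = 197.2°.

6.65

ω = 14.89 rad/s (from 2.37 rev/s).
Crank pin A relative to C: A = (d + r cosθ, r sinθ); lever angle φ = atan2(r sinθ, d + r cosθ).
Differentiating tanφ: φ̇ = rω(d cosθ + r)/(d² + r² + 2dr cosθ).
d² + r² + 2dr cosθ = |CA|² = 0.0728363 m²;  d cosθ + r = -0.24335 m.
|ω_lever| = |0.1336·14.89·-0.24335| / 0.0728363 = 6.647 rad/s.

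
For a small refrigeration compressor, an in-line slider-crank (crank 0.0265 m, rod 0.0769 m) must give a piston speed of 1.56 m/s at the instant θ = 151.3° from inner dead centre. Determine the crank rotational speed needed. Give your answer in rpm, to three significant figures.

For an in-line slider-crank, |v_piston| = rω|sinθ|·[1 + r cosθ/√(L² − r² sin²θ)].
With r = 0.0265 m, L = 0.0769 m, θ = 151.3°: the bracketed kinematic factor |dx/dθ| = 0.0088255 m.
ω = v/|dx/dθ| = 1.56/0.0088255 = 176.76 rad/s.
N = 60ω/(2π) = 1687.9 rpm.

1690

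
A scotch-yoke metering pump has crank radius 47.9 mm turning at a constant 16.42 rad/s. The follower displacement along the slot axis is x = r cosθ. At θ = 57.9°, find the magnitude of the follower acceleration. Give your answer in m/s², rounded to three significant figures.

6.86

ω = 16.42 rad/s
x = r cosθ ⇒ ẍ = −rω² cosθ (ω constant).
|a| = rω²|cosθ| = 0.0479·(16.42)²·|cos 57.9°| = 6.8628 m/s².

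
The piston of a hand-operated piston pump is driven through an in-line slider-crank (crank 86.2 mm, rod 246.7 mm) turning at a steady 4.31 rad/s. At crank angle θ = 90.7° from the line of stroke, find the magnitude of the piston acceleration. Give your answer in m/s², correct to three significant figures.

ω = 4.31 rad/s
x(θ) = r cosθ + √(L² − r² sin²θ); with ω constant, a = ω²·d²x/dθ².
d²x/dθ² = −r cosθ − r²(cos2θ)/√u − r⁴ sin²2θ/(4u^{3/2}),  u = L² − r² sin²θ = 0.0534316 m².
Substituting r = 0.0862 m, L = 0.2467 m, θ = 90.7°: d²x/dθ² = +0.033188 m.
a = ω²·d²x/dθ² = (4.31)²·(+0.033188) = +0.6165 m/s²;  |a| = 0.6165 m/s².

0.617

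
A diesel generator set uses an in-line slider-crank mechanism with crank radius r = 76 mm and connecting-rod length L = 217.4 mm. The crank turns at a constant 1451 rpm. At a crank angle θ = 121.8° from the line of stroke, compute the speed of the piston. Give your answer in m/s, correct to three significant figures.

ω = 2π·1451/60 = 151.9 rad/s
For an in-line slider-crank, x = r cosθ + √(L² − r² sin²θ), so v = −rω sinθ·[1 + r cosθ/√(L² − r² sin²θ)].
With r = 0.076 m, L = 0.2174 m, θ = 121.8°: √(L² − r² sin²θ) = 0.20758 m.
v = −0.076·151.9·0.84989·[1 + 0.076·-0.52696/0.20758] = -7.9211 m/s.
|v| = 7.9211 m/s.

7.92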